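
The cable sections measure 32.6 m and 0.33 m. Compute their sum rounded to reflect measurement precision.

32.9 m

32.6 m + 0.33 m = 32.93 m.
Addition/subtraction keeps the fewest decimal places: 32.6 → 1 decimal place, 0.33 → 2 decimal places; limit is 1.
Rounded to 1 decimal place: 32.9 m.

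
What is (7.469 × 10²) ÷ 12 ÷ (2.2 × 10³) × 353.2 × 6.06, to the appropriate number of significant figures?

(7.469 × 10²) ÷ 12 ÷ (2.2 × 10³) × 353.2 × 6.06 = 60.555257…
Multiplication/division keeps the fewest significant figures: 7.469 × 10² → 4 s.f., 12 → 2 s.f., 2.2 × 10³ → 2 s.f., 353.2 → 4 s.f., 6.06 → 3 s.f.; limit is 2.
Rounded to 2 significant figures: 61.

61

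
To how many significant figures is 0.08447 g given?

0.08447: leading zeros are not significant.

4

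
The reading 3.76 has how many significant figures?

3

3.76: every digit is nonzero and significant.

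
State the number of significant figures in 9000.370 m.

7

9000.370: trailing zeros after a decimal point are significant; zeros between nonzero digits are significant.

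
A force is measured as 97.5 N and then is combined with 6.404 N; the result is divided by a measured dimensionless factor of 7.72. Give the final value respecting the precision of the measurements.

97.5 N + 6.404 N = 103.904 N; the sum is limited to 1 decimal place (4 s.f.).
Carrying full precision, 103.904 ÷ 7.72 = 13.4590673575… N; 7.72 has 3 s.f., so the result keeps min(4, 3) = 3 s.f.
Rounded to 3 significant figures: 13.5 N.

13.5 N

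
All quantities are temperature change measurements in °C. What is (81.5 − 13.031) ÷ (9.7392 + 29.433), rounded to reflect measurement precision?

1.75

81.5 − 13.031 = 68.469, limited to 1 d.p. → 3 s.f.; 9.7392 + 29.433 = 39.1722, limited to 3 d.p. → 5 s.f.
Carrying full precision, 68.469 ÷ 39.1722 = 1.74789774381…; keep min(3, 5) = 3 s.f.
Rounded to 3 significant figures: 1.75.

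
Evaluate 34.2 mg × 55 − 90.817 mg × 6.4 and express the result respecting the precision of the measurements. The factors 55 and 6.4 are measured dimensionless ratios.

1.3 × 10^3 mg

34.2 × 55 = 1881 → 1.9 × 10^3 mg (2 s.f., last digit at the 10^2 place).
90.817 × 6.4 = 581.2288 → 5.8 × 10^2 mg (2 s.f., last digit at the 10^1 place).
Difference: 1299.7712 mg; keep the coarser place, 10^2.
Result: 1.3 × 10^3 mg.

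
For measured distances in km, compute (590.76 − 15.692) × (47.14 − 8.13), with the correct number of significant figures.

590.76 − 15.692 = 575.068, limited to 2 d.p. → 5 s.f.; 47.14 − 8.13 = 39.01, limited to 2 d.p. → 4 s.f.
Carrying full precision, 575.068 × 39.01 = 22433.40268; keep min(5, 4) = 4 s.f.
Rounded to 4 significant figures: 2.243 × 10⁴ km².

2.243 × 10⁴ km²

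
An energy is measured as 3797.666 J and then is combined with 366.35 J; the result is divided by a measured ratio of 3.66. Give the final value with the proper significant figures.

1.14 × 10³ J

3797.666 J + 366.35 J = 4164.016 J; the sum is limited to 2 decimal places (6 s.f.).
Carrying full precision, 4164.016 ÷ 3.66 = 1137.70928962… J; 3.66 has 3 s.f., so the result keeps min(6, 3) = 3 s.f.
Rounded to 3 significant figures: 1.14 × 10³ J.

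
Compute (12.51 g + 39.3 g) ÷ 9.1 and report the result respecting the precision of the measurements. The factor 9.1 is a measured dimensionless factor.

5.7 g

12.51 g + 39.3 g = 51.81 g; the sum is limited to 1 decimal place (3 s.f.).
Carrying full precision, 51.81 ÷ 9.1 = 5.69340659341… g; 9.1 has 2 s.f., so the result keeps min(3, 2) = 2 s.f.
Rounded to 2 significant figures: 5.7 g.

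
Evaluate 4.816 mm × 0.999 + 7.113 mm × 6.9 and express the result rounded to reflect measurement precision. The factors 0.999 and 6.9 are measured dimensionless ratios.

54 mm

4.816 × 0.999 = 4.811184 → 4.81 mm (3 s.f., last digit at the 10^-2 place).
7.113 × 6.9 = 49.0797 → 49 mm (2 s.f., last digit at the 10^0 place).
Sum: 53.890884 mm; keep the coarser place, 10^0.
Result: 54 mm.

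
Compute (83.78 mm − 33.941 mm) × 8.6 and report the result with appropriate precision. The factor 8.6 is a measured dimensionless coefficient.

4.3 × 10^2 mm

83.78 mm − 33.941 mm = 49.839 mm; the difference is limited to 2 decimal places (4 s.f.).
Carrying full precision, 49.839 × 8.6 = 428.6154 mm; 8.6 has 2 s.f., so the result keeps min(4, 2) = 2 s.f.
Rounded to 2 significant figures: 4.3 × 10^2 mm.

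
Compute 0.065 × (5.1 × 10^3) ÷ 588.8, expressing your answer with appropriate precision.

0.065 × (5.1 × 10^3) ÷ 588.8 = 0.56300951087…
Multiplication/division keeps the fewest significant figures: 0.065 → 2 s.f., 5.1 × 10^3 → 2 s.f., 588.8 → 4 s.f.; limit is 2.
Rounded to 2 significant figures: 0.56.

0.56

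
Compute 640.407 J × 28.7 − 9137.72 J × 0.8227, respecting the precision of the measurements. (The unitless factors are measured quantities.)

640.407 × 28.7 = 18379.6809 → 1.84 × 10⁴ J (3 s.f., last digit at the 10^2 place).
9137.72 × 0.8227 = 7517.602244 → 7518 J (4 s.f., last digit at the 10^0 place).
Difference: 10862.078656 J; keep the coarser place, 10^2.
Result: 1.09 × 10⁴ J.

1.09 × 10⁴ J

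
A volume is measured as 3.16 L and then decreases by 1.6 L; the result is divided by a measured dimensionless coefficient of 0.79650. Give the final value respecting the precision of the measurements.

3.16 L − 1.6 L = 1.56 L; the difference is limited to 1 decimal place (2 s.f.).
Carrying full precision, 1.56 ÷ 0.79650 = 1.95856873823… L; 0.79650 has 5 s.f., so the result keeps min(2, 5) = 2 s.f.
Rounded to 2 significant figures: 2.0 L.

2.0 L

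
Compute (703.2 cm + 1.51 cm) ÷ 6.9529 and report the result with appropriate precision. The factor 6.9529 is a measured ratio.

703.2 cm + 1.51 cm = 704.71 cm; the sum is limited to 1 decimal place (4 s.f.).
Carrying full precision, 704.71 ÷ 6.9529 = 101.354830359… cm; 6.9529 has 5 s.f., so the result keeps min(4, 5) = 4 s.f.
Rounded to 4 significant figures: 101.4 cm.

101.4 cm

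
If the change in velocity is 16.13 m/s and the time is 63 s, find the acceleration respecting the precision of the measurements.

0.26 m/s²

acceleration = 16.13 m/s ÷ 63 s = 0.256031746032… m/s².
16.13 has 4 significant figures; 63 has 2.
Division/multiplication keeps the fewest: 2 significant figures.
Rounded: 0.26 m/s².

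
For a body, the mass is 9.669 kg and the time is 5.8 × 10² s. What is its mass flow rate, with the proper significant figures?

0.017 kg/s

mass flow rate = 9.669 kg ÷ 5.8 × 10² s = 0.0166706896552… kg/s.
9.669 has 4 significant figures; 5.8 × 10² has 2.
Division/multiplication keeps the fewest: 2 significant figures.
Rounded: 0.017 kg/s.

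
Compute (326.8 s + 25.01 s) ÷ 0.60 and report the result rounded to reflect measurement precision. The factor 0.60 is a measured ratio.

5.9 × 10^2 s

326.8 s + 25.01 s = 351.81 s; the sum is limited to 1 decimal place (4 s.f.).
Carrying full precision, 351.81 ÷ 0.60 = 586.35 s; 0.60 has 2 s.f., so the result keeps min(4, 2) = 2 s.f.
Rounded to 2 significant figures: 5.9 × 10^2 s.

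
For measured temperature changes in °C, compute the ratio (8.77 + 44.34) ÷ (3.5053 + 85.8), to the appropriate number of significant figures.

0.595

8.77 + 44.34 = 53.11, limited to 2 d.p. → 4 s.f.; 3.5053 + 85.8 = 89.3053, limited to 1 d.p. → 3 s.f.
Carrying full precision, 53.11 ÷ 89.3053 = 0.594701546269…; keep min(4, 3) = 3 s.f.
Rounded to 3 significant figures: 0.595.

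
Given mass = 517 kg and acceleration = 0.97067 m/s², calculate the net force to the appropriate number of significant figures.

net force = 517 kg × 0.97067 m/s² = 501.83639 N.
517 has 3 significant figures; 0.97067 has 5.
Division/multiplication keeps the fewest: 3 significant figures.
Rounded: 502 N.

502 N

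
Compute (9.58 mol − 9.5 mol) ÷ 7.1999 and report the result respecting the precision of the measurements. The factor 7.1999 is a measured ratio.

0.01 mol

9.58 mol − 9.5 mol = 0.08 mol; the difference is limited to 1 decimal place (1 s.f.).
Carrying full precision, 0.08 ÷ 7.1999 = 0.0111112654342… mol; 7.1999 has 5 s.f., so the result keeps min(1, 5) = 1 s.f.
Rounded to 1 significant figure: 0.01 mol.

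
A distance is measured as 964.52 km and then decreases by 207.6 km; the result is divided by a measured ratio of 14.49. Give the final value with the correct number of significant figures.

964.52 km − 207.6 km = 756.92 km; the difference is limited to 1 decimal place (4 s.f.).
Carrying full precision, 756.92 ÷ 14.49 = 52.237405107… km; 14.49 has 4 s.f., so the result keeps min(4, 4) = 4 s.f.
Rounded to 4 significant figures: 52.24 km.

52.24 km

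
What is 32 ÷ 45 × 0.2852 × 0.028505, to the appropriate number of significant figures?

0.0058

32 ÷ 45 × 0.2852 × 0.028505 = 0.00578106737778…
Multiplication/division keeps the fewest significant figures: 32 → 2 s.f., 45 → 2 s.f., 0.2852 → 4 s.f., 0.028505 → 5 s.f.; limit is 2.
Rounded to 2 significant figures: 0.0058.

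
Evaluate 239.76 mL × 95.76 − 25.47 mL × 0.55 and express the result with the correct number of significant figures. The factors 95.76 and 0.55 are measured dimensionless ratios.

2.295 × 10^4 mL

239.76 × 95.76 = 22959.4176 → 2.296 × 10^4 mL (4 s.f., last digit at the 10^1 place).
25.47 × 0.55 = 14.0085 → 14 mL (2 s.f., last digit at the 10^0 place).
Difference: 22945.4091 mL; keep the coarser place, 10^1.
Result: 2.295 × 10^4 mL.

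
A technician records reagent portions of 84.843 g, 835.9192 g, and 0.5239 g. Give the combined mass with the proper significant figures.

921.286 g

84.843 g + 835.9192 g + 0.5239 g = 921.2861 g.
Addition/subtraction keeps the fewest decimal places: 84.843 → 3 decimal places, 835.9192 → 4 decimal places, 0.5239 → 4 decimal places; limit is 3.
Rounded to 3 decimal places: 921.286 g.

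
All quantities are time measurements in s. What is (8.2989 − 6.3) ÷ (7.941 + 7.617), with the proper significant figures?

0.13

8.2989 − 6.3 = 1.9989, limited to 1 d.p. → 2 s.f.; 7.941 + 7.617 = 15.558, limited to 3 d.p. → 5 s.f.
Carrying full precision, 1.9989 ÷ 15.558 = 0.128480524489…; keep min(2, 5) = 2 s.f.
Rounded to 2 significant figures: 0.13.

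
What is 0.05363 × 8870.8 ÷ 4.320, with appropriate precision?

110.1

0.05363 × 8870.8 ÷ 4.320 = 110.125232407…
Multiplication/division keeps the fewest significant figures: 0.05363 → 4 s.f., 8870.8 → 5 s.f., 4.320 → 4 s.f.; limit is 4.
Rounded to 4 significant figures: 110.1.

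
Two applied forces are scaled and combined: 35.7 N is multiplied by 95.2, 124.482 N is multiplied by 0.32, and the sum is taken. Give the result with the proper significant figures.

35.7 × 95.2 = 3398.64 → 3.40 × 10^3 N (3 s.f., last digit at the 10^1 place).
124.482 × 0.32 = 39.83424 → 4.0 × 10^1 N (2 s.f., last digit at the 10^0 place).
Sum: 3438.47424 N; keep the coarser place, 10^1.
Result: 3.44 × 10^3 N.

3.44 × 10^3 N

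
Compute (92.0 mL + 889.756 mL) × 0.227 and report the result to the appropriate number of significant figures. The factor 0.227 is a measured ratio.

223 mL

92.0 mL + 889.756 mL = 981.756 mL; the sum is limited to 1 decimal place (4 s.f.).
Carrying full precision, 981.756 × 0.227 = 222.858612 mL; 0.227 has 3 s.f., so the result keeps min(4, 3) = 3 s.f.
Rounded to 3 significant figures: 223 mL.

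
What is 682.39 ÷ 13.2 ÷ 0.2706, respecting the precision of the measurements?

682.39 ÷ 13.2 ÷ 0.2706 = 191.042912495…
Multiplication/division keeps the fewest significant figures: 682.39 → 5 s.f., 13.2 → 3 s.f., 0.2706 → 4 s.f.; limit is 3.
Rounded to 3 significant figures: 191.

191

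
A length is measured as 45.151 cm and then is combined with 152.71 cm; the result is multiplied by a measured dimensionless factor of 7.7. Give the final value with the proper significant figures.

45.151 cm + 152.71 cm = 197.861 cm; the sum is limited to 2 decimal places (5 s.f.).
Carrying full precision, 197.861 × 7.7 = 1523.5297 cm; 7.7 has 2 s.f., so the result keeps min(5, 2) = 2 s.f.
Rounded to 2 significant figures: 1.5 × 10^3 cm.

1.5 × 10^3 cm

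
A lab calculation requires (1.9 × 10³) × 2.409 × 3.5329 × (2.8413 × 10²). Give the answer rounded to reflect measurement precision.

(1.9 × 10³) × 2.409 × 3.5329 × (2.8413 × 10²) = 4594506.14832…
Multiplication/division keeps the fewest significant figures: 1.9 × 10³ → 2 s.f., 2.409 → 4 s.f., 3.5329 → 5 s.f., 2.8413 × 10² → 5 s.f.; limit is 2.
Rounded to 2 significant figures: 4.6 × 10⁶.

4.6 × 10⁶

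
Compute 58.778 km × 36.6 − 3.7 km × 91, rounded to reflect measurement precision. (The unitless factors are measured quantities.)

1.81 × 10^3 km

58.778 × 36.6 = 2151.2748 → 2.15 × 10^3 km (3 s.f., last digit at the 10^1 place).
3.7 × 91 = 336.7 → 3.4 × 10^2 km (2 s.f., last digit at the 10^1 place).
Difference: 1814.5748 km; keep the coarser place, 10^1.
Result: 1.81 × 10^3 km.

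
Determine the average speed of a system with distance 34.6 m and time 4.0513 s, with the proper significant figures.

8.54 m/s

average speed = 34.6 m ÷ 4.0513 s = 8.5404684916… m/s.
34.6 has 3 significant figures; 4.0513 has 5.
Division/multiplication keeps the fewest: 3 significant figures.
Rounded: 8.54 m/s.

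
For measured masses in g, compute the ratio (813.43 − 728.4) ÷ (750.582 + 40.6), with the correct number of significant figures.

0.107

813.43 − 728.4 = 85.03, limited to 1 d.p. → 3 s.f.; 750.582 + 40.6 = 791.182, limited to 1 d.p. → 4 s.f.
Carrying full precision, 85.03 ÷ 791.182 = 0.107472111347…; keep min(3, 4) = 3 s.f.
Rounded to 3 significant figures: 0.107.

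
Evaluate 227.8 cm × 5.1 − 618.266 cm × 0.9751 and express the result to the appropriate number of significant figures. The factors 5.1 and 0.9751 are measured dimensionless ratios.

6 × 10^2 cm

227.8 × 5.1 = 1161.78 → 1.2 × 10^3 cm (2 s.f., last digit at the 10^2 place).
618.266 × 0.9751 = 602.8711766 → 602.9 cm (4 s.f., last digit at the 10^-1 place).
Difference: 558.9088234 cm; keep the coarser place, 10^2.
Result: 6 × 10^2 cm.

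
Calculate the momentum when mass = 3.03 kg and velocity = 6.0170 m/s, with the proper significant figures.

momentum = 3.03 kg × 6.0170 m/s = 18.23151 kg·m/s.
3.03 has 3 significant figures; 6.0170 has 5.
Division/multiplication keeps the fewest: 3 significant figures.
Rounded: 18.2 kg·m/s.

18.2 kg·m/s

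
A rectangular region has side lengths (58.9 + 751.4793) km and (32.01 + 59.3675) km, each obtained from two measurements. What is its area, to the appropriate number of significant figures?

58.9 + 751.4793 = 810.3793, limited to 1 d.p. → 4 s.f.; 32.01 + 59.3675 = 91.3775, limited to 2 d.p. → 4 s.f.
Carrying full precision, 810.3793 × 91.3775 = 74050.4344858…; keep min(4, 4) = 4 s.f.
Rounded to 4 significant figures: 7.405 × 10^4 km².

7.405 × 10^4 km²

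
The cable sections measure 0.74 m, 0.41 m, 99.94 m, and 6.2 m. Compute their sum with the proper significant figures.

0.74 m + 0.41 m + 99.94 m + 6.2 m = 107.29 m.
Addition/subtraction keeps the fewest decimal places: 0.74 → 2 decimal places, 0.41 → 2 decimal places, 99.94 → 2 decimal places, 6.2 → 1 decimal place; limit is 1.
Rounded to 1 decimal place: 107.3 m.

107.3 m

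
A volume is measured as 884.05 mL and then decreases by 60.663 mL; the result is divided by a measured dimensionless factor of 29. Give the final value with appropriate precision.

28 mL

884.05 mL − 60.663 mL = 823.387 mL; the difference is limited to 2 decimal places (5 s.f.).
Carrying full precision, 823.387 ÷ 29 = 28.3926551724… mL; 29 has 2 s.f., so the result keeps min(5, 2) = 2 s.f.
Rounded to 2 significant figures: 28 mL.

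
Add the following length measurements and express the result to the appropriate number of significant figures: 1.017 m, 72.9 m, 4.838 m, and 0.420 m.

79.2 m

1.017 m + 72.9 m + 4.838 m + 0.420 m = 79.175 m.
Addition/subtraction keeps the fewest decimal places: 1.017 → 3 decimal places, 72.9 → 1 decimal place, 4.838 → 3 decimal places, 0.420 → 3 decimal places; limit is 1.
Rounded to 1 decimal place: 79.2 m.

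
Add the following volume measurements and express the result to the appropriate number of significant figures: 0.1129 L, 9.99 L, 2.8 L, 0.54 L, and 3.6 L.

17.0 L

0.1129 L + 9.99 L + 2.8 L + 0.54 L + 3.6 L = 17.0429 L.
Addition/subtraction keeps the fewest decimal places: 0.1129 → 4 decimal places, 9.99 → 2 decimal places, 2.8 → 1 decimal place, 0.54 → 2 decimal places, 3.6 → 1 decimal place; limit is 1.
Rounded to 1 decimal place: 17.0 L.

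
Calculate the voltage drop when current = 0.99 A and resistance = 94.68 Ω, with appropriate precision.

94 V

voltage drop = 0.99 A × 94.68 Ω = 93.7332 V.
0.99 has 2 significant figures; 94.68 has 4.
Division/multiplication keeps the fewest: 2 significant figures.
Rounded: 94 V.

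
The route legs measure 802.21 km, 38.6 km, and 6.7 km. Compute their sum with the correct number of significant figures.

847.5 km

802.21 km + 38.6 km + 6.7 km = 847.51 km.
Addition/subtraction keeps the fewest decimal places: 802.21 → 2 decimal places, 38.6 → 1 decimal place, 6.7 → 1 decimal place; limit is 1.
Rounded to 1 decimal place: 847.5 km.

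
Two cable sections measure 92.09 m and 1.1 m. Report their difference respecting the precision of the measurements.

91.0 m

92.09 m − 1.1 m = 90.99 m.
Addition/subtraction keeps the fewest decimal places: 92.09 → 2 decimal places, 1.1 → 1 decimal place; limit is 1.
Rounded to 1 decimal place: 91.0 m.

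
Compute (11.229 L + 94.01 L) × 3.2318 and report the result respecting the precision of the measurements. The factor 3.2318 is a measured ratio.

11.229 L + 94.01 L = 105.239 L; the sum is limited to 2 decimal places (5 s.f.).
Carrying full precision, 105.239 × 3.2318 = 340.1114002 L; 3.2318 has 5 s.f., so the result keeps min(5, 5) = 5 s.f.
Rounded to 5 significant figures: 340.11 L.

340.11 L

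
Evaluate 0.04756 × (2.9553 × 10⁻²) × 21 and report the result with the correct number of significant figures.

0.030

0.04756 × (2.9553 × 10⁻²) × 21 = 0.02951635428
Multiplication/division keeps the fewest significant figures: 0.04756 → 4 s.f., 2.9553 × 10⁻² → 5 s.f., 21 → 2 s.f.; limit is 2.
Rounded to 2 significant figures: 0.030.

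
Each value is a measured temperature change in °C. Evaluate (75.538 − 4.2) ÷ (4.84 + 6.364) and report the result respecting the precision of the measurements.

6.37

75.538 − 4.2 = 71.338, limited to 1 d.p. → 3 s.f.; 4.84 + 6.364 = 11.204, limited to 2 d.p. → 4 s.f.
Carrying full precision, 71.338 ÷ 11.204 = 6.36719028918…; keep min(3, 4) = 3 s.f.
Rounded to 3 significant figures: 6.37.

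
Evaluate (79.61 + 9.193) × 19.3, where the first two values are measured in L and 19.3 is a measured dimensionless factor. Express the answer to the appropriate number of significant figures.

79.61 L + 9.193 L = 88.803 L; the sum is limited to 2 decimal places (4 s.f.).
Carrying full precision, 88.803 × 19.3 = 1713.8979 L; 19.3 has 3 s.f., so the result keeps min(4, 3) = 3 s.f.
Rounded to 3 significant figures: 1.71 × 10^3 L.

1.71 × 10^3 L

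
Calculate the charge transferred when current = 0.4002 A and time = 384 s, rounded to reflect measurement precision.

1.54 × 10² C

charge transferred = 0.4002 A × 384 s = 153.6768 C.
0.4002 has 4 significant figures; 384 has 3.
Division/multiplication keeps the fewest: 3 significant figures.
Rounded: 1.54 × 10² C.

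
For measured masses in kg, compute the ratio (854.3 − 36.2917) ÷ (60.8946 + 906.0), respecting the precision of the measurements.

854.3 − 36.2917 = 818.0083, limited to 1 d.p. → 4 s.f.; 60.8946 + 906.0 = 966.8946, limited to 1 d.p. → 4 s.f.
Carrying full precision, 818.0083 ÷ 966.8946 = 0.846015998021…; keep min(4, 4) = 4 s.f.
Rounded to 4 significant figures: 8.460 × 10⁻¹.

8.460 × 10⁻¹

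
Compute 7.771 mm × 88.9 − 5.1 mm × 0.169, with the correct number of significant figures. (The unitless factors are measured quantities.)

6.90 × 10^2 mm

7.771 × 88.9 = 690.8419 → 691 mm (3 s.f., last digit at the 10^0 place).
5.1 × 0.169 = 0.8619 → 0.86 mm (2 s.f., last digit at the 10^-2 place).
Difference: 689.98 mm; keep the coarser place, 10^0.
Result: 6.90 × 10^2 mm.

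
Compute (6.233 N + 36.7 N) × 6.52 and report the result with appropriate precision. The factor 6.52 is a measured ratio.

2.80 × 10² N

6.233 N + 36.7 N = 42.933 N; the sum is limited to 1 decimal place (3 s.f.).
Carrying full precision, 42.933 × 6.52 = 279.92316 N; 6.52 has 3 s.f., so the result keeps min(3, 3) = 3 s.f.
Rounded to 3 significant figures: 2.80 × 10² N.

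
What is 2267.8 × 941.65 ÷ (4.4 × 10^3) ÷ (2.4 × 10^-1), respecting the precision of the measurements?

2267.8 × 941.65 ÷ (4.4 × 10^3) ÷ (2.4 × 10^-1) = 2022.22904356…
Multiplication/division keeps the fewest significant figures: 2267.8 → 5 s.f., 941.65 → 5 s.f., 4.4 × 10^3 → 2 s.f., 2.4 × 10^-1 → 2 s.f.; limit is 2.
Rounded to 2 significant figures: 2.0 × 10^3.

2.0 × 10^3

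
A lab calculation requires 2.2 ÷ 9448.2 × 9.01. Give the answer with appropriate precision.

2.2 ÷ 9448.2 × 9.01 = 0.00209796575009…
Multiplication/division keeps the fewest significant figures: 2.2 → 2 s.f., 9448.2 → 5 s.f., 9.01 → 3 s.f.; limit is 2.
Rounded to 2 significant figures: 2.1 × 10^-3.

2.1 × 10^-3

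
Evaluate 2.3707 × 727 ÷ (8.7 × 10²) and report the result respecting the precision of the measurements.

2.3707 × 727 ÷ (8.7 × 10²) = 1.98103321839…
Multiplication/division keeps the fewest significant figures: 2.3707 → 5 s.f., 727 → 3 s.f., 8.7 × 10² → 2 s.f.; limit is 2.
Rounded to 2 significant figures: 2.0.

2.0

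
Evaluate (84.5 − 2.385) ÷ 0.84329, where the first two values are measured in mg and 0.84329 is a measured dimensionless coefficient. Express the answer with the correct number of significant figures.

97.4 mg

84.5 mg − 2.385 mg = 82.115 mg; the difference is limited to 1 decimal place (3 s.f.).
Carrying full precision, 82.115 ÷ 0.84329 = 97.3745686537… mg; 0.84329 has 5 s.f., so the result keeps min(3, 5) = 3 s.f.
Rounded to 3 significant figures: 97.4 mg.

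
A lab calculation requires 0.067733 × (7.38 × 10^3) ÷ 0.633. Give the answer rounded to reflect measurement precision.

790.

0.067733 × (7.38 × 10^3) ÷ 0.633 = 789.683317536…
Multiplication/division keeps the fewest significant figures: 0.067733 → 5 s.f., 7.38 × 10^3 → 3 s.f., 0.633 → 3 s.f.; limit is 3.
Rounded to 3 significant figures: 790.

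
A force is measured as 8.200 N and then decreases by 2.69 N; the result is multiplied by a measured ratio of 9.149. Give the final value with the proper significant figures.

8.200 N − 2.69 N = 5.510 N; the difference is limited to 2 decimal places (3 s.f.).
Carrying full precision, 5.510 × 9.149 = 50.41099 N; 9.149 has 4 s.f., so the result keeps min(3, 4) = 3 s.f.
Rounded to 3 significant figures: 50.4 N.

50.4 N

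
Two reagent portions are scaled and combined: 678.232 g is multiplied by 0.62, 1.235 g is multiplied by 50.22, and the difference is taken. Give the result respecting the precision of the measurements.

3.6 × 10² g

678.232 × 0.62 = 420.50384 → 4.2 × 10² g (2 s.f., last digit at the 10^1 place).
1.235 × 50.22 = 62.0217 → 62.02 g (4 s.f., last digit at the 10^-2 place).
Difference: 358.48214 g; keep the coarser place, 10^1.
Result: 3.6 × 10² g.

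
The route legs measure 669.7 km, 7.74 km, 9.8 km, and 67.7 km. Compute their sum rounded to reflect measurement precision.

7.549 × 10^2 km

669.7 km + 7.74 km + 9.8 km + 67.7 km = 754.94 km.
Addition/subtraction keeps the fewest decimal places: 669.7 → 1 decimal place, 7.74 → 2 decimal places, 9.8 → 1 decimal place, 67.7 → 1 decimal place; limit is 1.
Rounded to 1 decimal place: 7.549 × 10^2 km.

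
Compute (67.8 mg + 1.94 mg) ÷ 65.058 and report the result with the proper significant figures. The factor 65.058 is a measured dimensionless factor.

1.07 mg

67.8 mg + 1.94 mg = 69.74 mg; the sum is limited to 1 decimal place (3 s.f.).
Carrying full precision, 69.74 ÷ 65.058 = 1.07196655292… mg; 65.058 has 5 s.f., so the result keeps min(3, 5) = 3 s.f.
Rounded to 3 significant figures: 1.07 mg.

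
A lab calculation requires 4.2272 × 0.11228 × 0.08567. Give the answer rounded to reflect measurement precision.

4.2272 × 0.11228 × 0.08567 = 0.0406615534707…
Multiplication/division keeps the fewest significant figures: 4.2272 → 5 s.f., 0.11228 → 5 s.f., 0.08567 → 4 s.f.; limit is 4.
Rounded to 4 significant figures: 0.04066.

0.04066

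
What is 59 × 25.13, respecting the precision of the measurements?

59 × 25.13 = 1482.67
Multiplication/division keeps the fewest significant figures: 59 → 2 s.f., 25.13 → 4 s.f.; limit is 2.
Rounded to 2 significant figures: 1.5 × 10^3.

1.5 × 10^3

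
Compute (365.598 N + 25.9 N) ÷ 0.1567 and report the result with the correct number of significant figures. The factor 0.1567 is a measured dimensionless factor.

2498 N

365.598 N + 25.9 N = 391.498 N; the sum is limited to 1 decimal place (4 s.f.).
Carrying full precision, 391.498 ÷ 0.1567 = 2498.39183153… N; 0.1567 has 4 s.f., so the result keeps min(4, 4) = 4 s.f.
Rounded to 4 significant figures: 2498 N.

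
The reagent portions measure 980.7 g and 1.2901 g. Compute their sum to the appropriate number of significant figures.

980.7 g + 1.2901 g = 981.9901 g.
Addition/subtraction keeps the fewest decimal places: 980.7 → 1 decimal place, 1.2901 → 4 decimal places; limit is 1.
Rounded to 1 decimal place: 982.0 g.

982.0 g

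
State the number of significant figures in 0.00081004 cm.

5

0.00081004: leading zeros are not significant; zeros between nonzero digits are significant.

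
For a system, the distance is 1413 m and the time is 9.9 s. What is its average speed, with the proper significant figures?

1.4 × 10² m/s

average speed = 1413 m ÷ 9.9 s = 142.727272727… m/s.
1413 has 4 significant figures; 9.9 has 2.
Division/multiplication keeps the fewest: 2 significant figures.
Rounded: 1.4 × 10² m/s.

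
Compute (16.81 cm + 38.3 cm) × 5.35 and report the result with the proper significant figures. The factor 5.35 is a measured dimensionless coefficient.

295 cm

16.81 cm + 38.3 cm = 55.11 cm; the sum is limited to 1 decimal place (3 s.f.).
Carrying full precision, 55.11 × 5.35 = 294.8385 cm; 5.35 has 3 s.f., so the result keeps min(3, 3) = 3 s.f.
Rounded to 3 significant figures: 295 cm.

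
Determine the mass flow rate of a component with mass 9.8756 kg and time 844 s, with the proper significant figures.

mass flow rate = 9.8756 kg ÷ 844 s = 0.0117009478673… kg/s.
9.8756 has 5 significant figures; 844 has 3.
Division/multiplication keeps the fewest: 3 significant figures.
Rounded: 0.0117 kg/s.

0.0117 kg/s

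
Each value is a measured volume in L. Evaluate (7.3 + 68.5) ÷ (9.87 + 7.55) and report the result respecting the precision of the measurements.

4.35

7.3 + 68.5 = 75.8, limited to 1 d.p. → 3 s.f.; 9.87 + 7.55 = 17.42, limited to 2 d.p. → 4 s.f.
Carrying full precision, 75.8 ÷ 17.42 = 4.35132032147…; keep min(3, 4) = 3 s.f.
Rounded to 3 significant figures: 4.35.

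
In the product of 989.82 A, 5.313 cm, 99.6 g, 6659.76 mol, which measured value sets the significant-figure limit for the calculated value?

99.6 g

989.82 A → 5 s.f.; 5.313 cm → 4 s.f.; 99.6 g → 3 s.f.; 6659.76 mol → 6 s.f.
The fewest is 3 significant figures, from 99.6 g.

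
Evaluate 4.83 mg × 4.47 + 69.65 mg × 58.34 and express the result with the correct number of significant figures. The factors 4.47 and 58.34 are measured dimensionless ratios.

4085 mg

4.83 × 4.47 = 21.5901 → 21.6 mg (3 s.f., last digit at the 10^-1 place).
69.65 × 58.34 = 4063.381 → 4063 mg (4 s.f., last digit at the 10^0 place).
Sum: 4084.9711 mg; keep the coarser place, 10^0.
Result: 4085 mg.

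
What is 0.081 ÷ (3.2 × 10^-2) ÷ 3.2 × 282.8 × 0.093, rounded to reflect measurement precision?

21

0.081 ÷ (3.2 × 10^-2) ÷ 3.2 × 282.8 × 0.093 = 20.8040273438…
Multiplication/division keeps the fewest significant figures: 0.081 → 2 s.f., 3.2 × 10^-2 → 2 s.f., 3.2 → 2 s.f., 282.8 → 4 s.f., 0.093 → 2 s.f.; limit is 2.
Rounded to 2 significant figures: 21.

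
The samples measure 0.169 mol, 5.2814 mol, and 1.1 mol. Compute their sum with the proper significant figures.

0.169 mol + 5.2814 mol + 1.1 mol = 6.5504 mol.
Addition/subtraction keeps the fewest decimal places: 0.169 → 3 decimal places, 5.2814 → 4 decimal places, 1.1 → 1 decimal place; limit is 1.
Rounded to 1 decimal place: 6.6 mol.

6.6 mol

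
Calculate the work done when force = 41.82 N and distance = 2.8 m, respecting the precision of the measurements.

work done = 41.82 N × 2.8 m = 117.096 J.
41.82 has 4 significant figures; 2.8 has 2.
Division/multiplication keeps the fewest: 2 significant figures.
Rounded: 1.2 × 10² J.

1.2 × 10² J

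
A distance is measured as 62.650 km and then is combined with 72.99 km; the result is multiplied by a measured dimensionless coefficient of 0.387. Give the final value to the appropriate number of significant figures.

52.5 km

62.650 km + 72.99 km = 135.640 km; the sum is limited to 2 decimal places (5 s.f.).
Carrying full precision, 135.640 × 0.387 = 52.49268 km; 0.387 has 3 s.f., so the result keeps min(5, 3) = 3 s.f.
Rounded to 3 significant figures: 52.5 km.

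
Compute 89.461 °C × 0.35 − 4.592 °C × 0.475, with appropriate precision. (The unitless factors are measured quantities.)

29 °C

89.461 × 0.35 = 31.31135 → 31 °C (2 s.f., last digit at the 10^0 place).
4.592 × 0.475 = 2.1812 → 2.18 °C (3 s.f., last digit at the 10^-2 place).
Difference: 29.13015 °C; keep the coarser place, 10^0.
Result: 29 °C.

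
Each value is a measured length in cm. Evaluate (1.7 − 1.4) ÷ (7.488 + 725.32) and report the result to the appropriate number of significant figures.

4 × 10⁻⁴

1.7 − 1.4 = 0.3, limited to 1 d.p. → 1 s.f.; 7.488 + 725.32 = 732.808, limited to 2 d.p. → 5 s.f.
Carrying full precision, 0.3 ÷ 732.808 = 0.000409384177029…; keep min(1, 5) = 1 s.f.
Rounded to 1 significant figure: 4 × 10⁻⁴.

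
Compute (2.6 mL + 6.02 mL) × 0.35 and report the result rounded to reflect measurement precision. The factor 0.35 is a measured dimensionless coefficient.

3.0 mL

2.6 mL + 6.02 mL = 8.62 mL; the sum is limited to 1 decimal place (2 s.f.).
Carrying full precision, 8.62 × 0.35 = 3.017 mL; 0.35 has 2 s.f., so the result keeps min(2, 2) = 2 s.f.
Rounded to 2 significant figures: 3.0 mL.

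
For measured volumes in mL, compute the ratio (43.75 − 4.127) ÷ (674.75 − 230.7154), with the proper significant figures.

0.08923

43.75 − 4.127 = 39.623, limited to 2 d.p. → 4 s.f.; 674.75 − 230.7154 = 444.0346, limited to 2 d.p. → 5 s.f.
Carrying full precision, 39.623 ÷ 444.0346 = 0.0892340371674…; keep min(4, 5) = 4 s.f.
Rounded to 4 significant figures: 0.08923.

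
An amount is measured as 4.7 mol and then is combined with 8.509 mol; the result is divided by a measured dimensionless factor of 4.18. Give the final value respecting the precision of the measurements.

4.7 mol + 8.509 mol = 13.209 mol; the sum is limited to 1 decimal place (3 s.f.).
Carrying full precision, 13.209 ÷ 4.18 = 3.16004784689… mol; 4.18 has 3 s.f., so the result keeps min(3, 3) = 3 s.f.
Rounded to 3 significant figures: 3.16 mol.

3.16 mol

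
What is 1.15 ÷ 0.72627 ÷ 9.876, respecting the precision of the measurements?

1.15 ÷ 0.72627 ÷ 9.876 = 0.160331425523…
Multiplication/division keeps the fewest significant figures: 1.15 → 3 s.f., 0.72627 → 5 s.f., 9.876 → 4 s.f.; limit is 3.
Rounded to 3 significant figures: 0.160.

0.160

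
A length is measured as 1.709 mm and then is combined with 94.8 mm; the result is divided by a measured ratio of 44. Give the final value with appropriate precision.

2.2 mm

1.709 mm + 94.8 mm = 96.509 mm; the sum is limited to 1 decimal place (3 s.f.).
Carrying full precision, 96.509 ÷ 44 = 2.19338636364… mm; 44 has 2 s.f., so the result keeps min(3, 2) = 2 s.f.
Rounded to 2 significant figures: 2.2 mm.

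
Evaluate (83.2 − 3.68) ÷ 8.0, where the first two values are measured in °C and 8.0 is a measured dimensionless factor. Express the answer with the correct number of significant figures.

83.2 °C − 3.68 °C = 79.52 °C; the difference is limited to 1 decimal place (3 s.f.).
Carrying full precision, 79.52 ÷ 8.0 = 9.94 °C; 8.0 has 2 s.f., so the result keeps min(3, 2) = 2 s.f.
Rounded to 2 significant figures: 9.9 °C.

9.9 °C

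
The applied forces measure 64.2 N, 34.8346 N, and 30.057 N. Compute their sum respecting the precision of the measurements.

129.1 N

64.2 N + 34.8346 N + 30.057 N = 129.0916 N.
Addition/subtraction keeps the fewest decimal places: 64.2 → 1 decimal place, 34.8346 → 4 decimal places, 30.057 → 3 decimal places; limit is 1.
Rounded to 1 decimal place: 129.1 N.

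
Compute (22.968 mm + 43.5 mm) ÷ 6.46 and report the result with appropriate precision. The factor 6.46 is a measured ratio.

10.3 mm

22.968 mm + 43.5 mm = 66.468 mm; the sum is limited to 1 decimal place (3 s.f.).
Carrying full precision, 66.468 ÷ 6.46 = 10.2891640867… mm; 6.46 has 3 s.f., so the result keeps min(3, 3) = 3 s.f.
Rounded to 3 significant figures: 10.3 mm.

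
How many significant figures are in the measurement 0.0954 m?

0.0954: leading zeros are not significant.

3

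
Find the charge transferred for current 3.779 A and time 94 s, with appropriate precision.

3.6 × 10² C

charge transferred = 3.779 A × 94 s = 355.226 C.
3.779 has 4 significant figures; 94 has 2.
Division/multiplication keeps the fewest: 2 significant figures.
Rounded: 3.6 × 10² C.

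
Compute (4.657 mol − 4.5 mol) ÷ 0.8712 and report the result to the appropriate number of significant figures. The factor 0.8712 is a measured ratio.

4.657 mol − 4.5 mol = 0.157 mol; the difference is limited to 1 decimal place (1 s.f.).
Carrying full precision, 0.157 ÷ 0.8712 = 0.180211202938… mol; 0.8712 has 4 s.f., so the result keeps min(1, 4) = 1 s.f.
Rounded to 1 significant figure: 0.2 mol.

0.2 mol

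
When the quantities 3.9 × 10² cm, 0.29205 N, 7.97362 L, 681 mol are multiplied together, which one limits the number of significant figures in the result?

3.9 × 10² cm

3.9 × 10² cm → 2 s.f.; 0.29205 N → 5 s.f.; 7.97362 L → 6 s.f.; 681 mol → 3 s.f.
The fewest is 2 significant figures, from 3.9 × 10² cm.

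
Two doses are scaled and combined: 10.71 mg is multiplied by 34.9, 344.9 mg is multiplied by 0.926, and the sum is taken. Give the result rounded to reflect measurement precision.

10.71 × 34.9 = 373.779 → 3.74 × 10^2 mg (3 s.f., last digit at the 10^0 place).
344.9 × 0.926 = 319.3774 → 319 mg (3 s.f., last digit at the 10^0 place).
Sum: 693.1564 mg; keep the coarser place, 10^0.
Result: 6.93 × 10^2 mg.

6.93 × 10^2 mg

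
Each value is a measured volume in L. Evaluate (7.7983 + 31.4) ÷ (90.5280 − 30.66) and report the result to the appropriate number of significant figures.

7.7983 + 31.4 = 39.1983, limited to 1 d.p. → 3 s.f.; 90.5280 − 30.66 = 59.8680, limited to 2 d.p. → 4 s.f.
Carrying full precision, 39.1983 ÷ 59.8680 = 0.654745439968…; keep min(3, 4) = 3 s.f.
Rounded to 3 significant figures: 0.655.

0.655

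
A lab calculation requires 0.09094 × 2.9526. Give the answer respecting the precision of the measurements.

0.09094 × 2.9526 = 0.268509444
Multiplication/division keeps the fewest significant figures: 0.09094 → 4 s.f., 2.9526 → 5 s.f.; limit is 4.
Rounded to 4 significant figures: 0.2685.

0.2685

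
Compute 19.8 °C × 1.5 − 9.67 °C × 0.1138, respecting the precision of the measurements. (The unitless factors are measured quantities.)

29 °C

19.8 × 1.5 = 29.7 → 3.0 × 10¹ °C (2 s.f., last digit at the 10^0 place).
9.67 × 0.1138 = 1.100446 → 1.10 °C (3 s.f., last digit at the 10^-2 place).
Difference: 28.599554 °C; keep the coarser place, 10^0.
Result: 29 °C.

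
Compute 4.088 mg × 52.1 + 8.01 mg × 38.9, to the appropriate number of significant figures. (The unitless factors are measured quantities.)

4.088 × 52.1 = 212.9848 → 213 mg (3 s.f., last digit at the 10^0 place).
8.01 × 38.9 = 311.589 → 312 mg (3 s.f., last digit at the 10^0 place).
Sum: 524.5738 mg; keep the coarser place, 10^0.
Result: 525 mg.

525 mg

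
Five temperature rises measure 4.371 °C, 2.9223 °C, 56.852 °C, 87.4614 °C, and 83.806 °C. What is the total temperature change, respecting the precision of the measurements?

235.413 °C

4.371 °C + 2.9223 °C + 56.852 °C + 87.4614 °C + 83.806 °C = 235.4127 °C.
Addition/subtraction keeps the fewest decimal places: 4.371 → 3 decimal places, 2.9223 → 4 decimal places, 56.852 → 3 decimal places, 87.4614 → 4 decimal places, 83.806 → 3 decimal places; limit is 3.
Rounded to 3 decimal places: 235.413 °C.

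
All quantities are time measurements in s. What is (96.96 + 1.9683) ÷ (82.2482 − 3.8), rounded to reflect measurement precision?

96.96 + 1.9683 = 98.9283, limited to 2 d.p. → 4 s.f.; 82.2482 − 3.8 = 78.4482, limited to 1 d.p. → 3 s.f.
Carrying full precision, 98.9283 ÷ 78.4482 = 1.26106526345…; keep min(4, 3) = 3 s.f.
Rounded to 3 significant figures: 1.26.

1.26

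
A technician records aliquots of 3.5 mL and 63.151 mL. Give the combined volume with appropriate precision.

66.7 mL

3.5 mL + 63.151 mL = 66.651 mL.
Addition/subtraction keeps the fewest decimal places: 3.5 → 1 decimal place, 63.151 → 3 decimal places; limit is 1.
Rounded to 1 decimal place: 66.7 mL.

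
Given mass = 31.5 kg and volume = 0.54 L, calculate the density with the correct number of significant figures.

density = 31.5 kg ÷ 0.54 L = 58.3333333333… kg/L.
31.5 has 3 significant figures; 0.54 has 2.
Division/multiplication keeps the fewest: 2 significant figures.
Rounded: 58 kg/L.

58 kg/L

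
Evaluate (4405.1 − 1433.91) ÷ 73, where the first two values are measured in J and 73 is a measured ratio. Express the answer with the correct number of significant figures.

4405.1 J − 1433.91 J = 2971.19 J; the difference is limited to 1 decimal place (5 s.f.).
Carrying full precision, 2971.19 ÷ 73 = 40.7012328767… J; 73 has 2 s.f., so the result keeps min(5, 2) = 2 s.f.
Rounded to 2 significant figures: 41 J.

41 J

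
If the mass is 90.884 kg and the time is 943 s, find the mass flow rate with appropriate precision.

mass flow rate = 90.884 kg ÷ 943 s = 0.0963775185578… kg/s.
90.884 has 5 significant figures; 943 has 3.
Division/multiplication keeps the fewest: 3 significant figures.
Rounded: 0.0964 kg/s.

0.0964 kg/s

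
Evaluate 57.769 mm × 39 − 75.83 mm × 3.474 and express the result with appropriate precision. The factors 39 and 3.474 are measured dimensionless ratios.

57.769 × 39 = 2252.991 → 2.3 × 10^3 mm (2 s.f., last digit at the 10^2 place).
75.83 × 3.474 = 263.43342 → 263.4 mm (4 s.f., last digit at the 10^-1 place).
Difference: 1989.55758 mm; keep the coarser place, 10^2.
Result: 2.0 × 10^3 mm.

2.0 × 10^3 mm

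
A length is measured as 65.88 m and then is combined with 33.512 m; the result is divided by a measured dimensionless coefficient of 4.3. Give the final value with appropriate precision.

65.88 m + 33.512 m = 99.392 m; the sum is limited to 2 decimal places (4 s.f.).
Carrying full precision, 99.392 ÷ 4.3 = 23.1144186047… m; 4.3 has 2 s.f., so the result keeps min(4, 2) = 2 s.f.
Rounded to 2 significant figures: 23 m.

23 m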